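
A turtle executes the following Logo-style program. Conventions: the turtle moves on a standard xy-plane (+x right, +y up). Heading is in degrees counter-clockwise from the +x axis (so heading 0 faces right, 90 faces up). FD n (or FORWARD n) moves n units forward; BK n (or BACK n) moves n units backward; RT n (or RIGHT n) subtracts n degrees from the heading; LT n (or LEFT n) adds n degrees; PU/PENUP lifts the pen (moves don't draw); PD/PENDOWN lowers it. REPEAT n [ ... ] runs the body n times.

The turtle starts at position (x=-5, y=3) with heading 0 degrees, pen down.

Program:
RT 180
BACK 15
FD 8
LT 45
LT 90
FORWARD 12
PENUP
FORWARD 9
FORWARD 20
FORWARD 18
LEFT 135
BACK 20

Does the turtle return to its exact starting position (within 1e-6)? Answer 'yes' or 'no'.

Answer: no

Derivation:
Executing turtle program step by step:
Start: pos=(-5,3), heading=0, pen down
RT 180: heading 0 -> 180
BK 15: (-5,3) -> (10,3) [heading=180, draw]
FD 8: (10,3) -> (2,3) [heading=180, draw]
LT 45: heading 180 -> 225
LT 90: heading 225 -> 315
FD 12: (2,3) -> (10.485,-5.485) [heading=315, draw]
PU: pen up
FD 9: (10.485,-5.485) -> (16.849,-11.849) [heading=315, move]
FD 20: (16.849,-11.849) -> (30.991,-25.991) [heading=315, move]
FD 18: (30.991,-25.991) -> (43.719,-38.719) [heading=315, move]
LT 135: heading 315 -> 90
BK 20: (43.719,-38.719) -> (43.719,-58.719) [heading=90, move]
Final: pos=(43.719,-58.719), heading=90, 3 segment(s) drawn

Start position: (-5, 3)
Final position: (43.719, -58.719)
Distance = 78.631; >= 1e-6 -> NOT closed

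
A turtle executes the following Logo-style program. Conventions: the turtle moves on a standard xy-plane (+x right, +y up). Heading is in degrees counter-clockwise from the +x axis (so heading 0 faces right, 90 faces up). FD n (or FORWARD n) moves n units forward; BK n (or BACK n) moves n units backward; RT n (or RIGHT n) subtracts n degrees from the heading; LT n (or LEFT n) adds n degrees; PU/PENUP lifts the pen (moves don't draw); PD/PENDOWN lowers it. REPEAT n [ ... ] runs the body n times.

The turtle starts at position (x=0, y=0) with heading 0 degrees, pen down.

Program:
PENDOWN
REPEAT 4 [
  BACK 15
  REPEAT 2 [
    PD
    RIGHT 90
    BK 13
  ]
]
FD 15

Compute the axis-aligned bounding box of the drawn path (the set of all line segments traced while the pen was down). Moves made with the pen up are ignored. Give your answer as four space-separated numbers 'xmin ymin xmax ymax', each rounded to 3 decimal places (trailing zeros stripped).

Executing turtle program step by step:
Start: pos=(0,0), heading=0, pen down
PD: pen down
REPEAT 4 [
  -- iteration 1/4 --
  BK 15: (0,0) -> (-15,0) [heading=0, draw]
  REPEAT 2 [
    -- iteration 1/2 --
    PD: pen down
    RT 90: heading 0 -> 270
    BK 13: (-15,0) -> (-15,13) [heading=270, draw]
    -- iteration 2/2 --
    PD: pen down
    RT 90: heading 270 -> 180
    BK 13: (-15,13) -> (-2,13) [heading=180, draw]
  ]
  -- iteration 2/4 --
  BK 15: (-2,13) -> (13,13) [heading=180, draw]
  REPEAT 2 [
    -- iteration 1/2 --
    PD: pen down
    RT 90: heading 180 -> 90
    BK 13: (13,13) -> (13,0) [heading=90, draw]
    -- iteration 2/2 --
    PD: pen down
    RT 90: heading 90 -> 0
    BK 13: (13,0) -> (0,0) [heading=0, draw]
  ]
  -- iteration 3/4 --
  BK 15: (0,0) -> (-15,0) [heading=0, draw]
  REPEAT 2 [
    -- iteration 1/2 --
    PD: pen down
    RT 90: heading 0 -> 270
    BK 13: (-15,0) -> (-15,13) [heading=270, draw]
    -- iteration 2/2 --
    PD: pen down
    RT 90: heading 270 -> 180
    BK 13: (-15,13) -> (-2,13) [heading=180, draw]
  ]
  -- iteration 4/4 --
  BK 15: (-2,13) -> (13,13) [heading=180, draw]
  REPEAT 2 [
    -- iteration 1/2 --
    PD: pen down
    RT 90: heading 180 -> 90
    BK 13: (13,13) -> (13,0) [heading=90, draw]
    -- iteration 2/2 --
    PD: pen down
    RT 90: heading 90 -> 0
    BK 13: (13,0) -> (0,0) [heading=0, draw]
  ]
]
FD 15: (0,0) -> (15,0) [heading=0, draw]
Final: pos=(15,0), heading=0, 13 segment(s) drawn

Segment endpoints: x in {-15, -15, -15, -2, -2, 0, 0, 0, 13, 13, 13, 13, 15}, y in {0, 0, 0, 0, 0, 0, 0, 13, 13, 13, 13, 13}
xmin=-15, ymin=0, xmax=15, ymax=13

Answer: -15 0 15 13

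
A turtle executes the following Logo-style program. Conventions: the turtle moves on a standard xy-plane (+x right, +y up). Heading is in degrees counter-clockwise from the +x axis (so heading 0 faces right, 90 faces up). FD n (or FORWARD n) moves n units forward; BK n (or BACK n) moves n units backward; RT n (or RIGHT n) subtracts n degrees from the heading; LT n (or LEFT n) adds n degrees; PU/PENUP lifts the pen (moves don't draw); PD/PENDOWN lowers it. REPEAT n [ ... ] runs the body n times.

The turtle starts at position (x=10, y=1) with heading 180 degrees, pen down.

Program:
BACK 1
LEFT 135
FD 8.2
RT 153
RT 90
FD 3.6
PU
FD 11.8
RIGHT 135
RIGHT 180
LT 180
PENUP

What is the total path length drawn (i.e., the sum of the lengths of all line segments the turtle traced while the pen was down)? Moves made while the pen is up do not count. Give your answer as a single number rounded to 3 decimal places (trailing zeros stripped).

Executing turtle program step by step:
Start: pos=(10,1), heading=180, pen down
BK 1: (10,1) -> (11,1) [heading=180, draw]
LT 135: heading 180 -> 315
FD 8.2: (11,1) -> (16.798,-4.798) [heading=315, draw]
RT 153: heading 315 -> 162
RT 90: heading 162 -> 72
FD 3.6: (16.798,-4.798) -> (17.911,-1.374) [heading=72, draw]
PU: pen up
FD 11.8: (17.911,-1.374) -> (21.557,9.848) [heading=72, move]
RT 135: heading 72 -> 297
RT 180: heading 297 -> 117
LT 180: heading 117 -> 297
PU: pen up
Final: pos=(21.557,9.848), heading=297, 3 segment(s) drawn

Segment lengths:
  seg 1: (10,1) -> (11,1), length = 1
  seg 2: (11,1) -> (16.798,-4.798), length = 8.2
  seg 3: (16.798,-4.798) -> (17.911,-1.374), length = 3.6
Total = 12.8

Answer: 12.8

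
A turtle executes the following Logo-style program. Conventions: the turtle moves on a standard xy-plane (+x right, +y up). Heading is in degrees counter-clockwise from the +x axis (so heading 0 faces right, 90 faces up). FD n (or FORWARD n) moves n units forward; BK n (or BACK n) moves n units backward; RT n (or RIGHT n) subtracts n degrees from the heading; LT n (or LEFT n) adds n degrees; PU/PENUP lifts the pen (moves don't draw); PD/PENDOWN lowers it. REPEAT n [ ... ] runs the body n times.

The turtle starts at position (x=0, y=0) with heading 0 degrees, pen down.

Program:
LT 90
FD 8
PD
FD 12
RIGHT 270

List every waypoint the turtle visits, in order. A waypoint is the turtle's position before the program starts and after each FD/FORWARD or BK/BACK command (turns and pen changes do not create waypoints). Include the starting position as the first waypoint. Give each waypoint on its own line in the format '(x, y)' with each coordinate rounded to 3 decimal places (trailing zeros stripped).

Executing turtle program step by step:
Start: pos=(0,0), heading=0, pen down
LT 90: heading 0 -> 90
FD 8: (0,0) -> (0,8) [heading=90, draw]
PD: pen down
FD 12: (0,8) -> (0,20) [heading=90, draw]
RT 270: heading 90 -> 180
Final: pos=(0,20), heading=180, 2 segment(s) drawn
Waypoints (3 total):
(0, 0)
(0, 8)
(0, 20)

Answer: (0, 0)
(0, 8)
(0, 20)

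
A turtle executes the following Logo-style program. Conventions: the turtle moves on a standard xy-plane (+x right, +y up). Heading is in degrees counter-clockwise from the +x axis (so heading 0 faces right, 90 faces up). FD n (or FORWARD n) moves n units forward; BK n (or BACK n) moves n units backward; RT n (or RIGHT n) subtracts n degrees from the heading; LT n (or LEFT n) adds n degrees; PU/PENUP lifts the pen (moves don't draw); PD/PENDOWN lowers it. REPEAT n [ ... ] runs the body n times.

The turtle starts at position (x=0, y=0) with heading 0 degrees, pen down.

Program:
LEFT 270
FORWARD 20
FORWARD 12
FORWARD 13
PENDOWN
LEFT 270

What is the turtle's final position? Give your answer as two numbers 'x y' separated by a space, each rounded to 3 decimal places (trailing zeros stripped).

Executing turtle program step by step:
Start: pos=(0,0), heading=0, pen down
LT 270: heading 0 -> 270
FD 20: (0,0) -> (0,-20) [heading=270, draw]
FD 12: (0,-20) -> (0,-32) [heading=270, draw]
FD 13: (0,-32) -> (0,-45) [heading=270, draw]
PD: pen down
LT 270: heading 270 -> 180
Final: pos=(0,-45), heading=180, 3 segment(s) drawn

Answer: 0 -45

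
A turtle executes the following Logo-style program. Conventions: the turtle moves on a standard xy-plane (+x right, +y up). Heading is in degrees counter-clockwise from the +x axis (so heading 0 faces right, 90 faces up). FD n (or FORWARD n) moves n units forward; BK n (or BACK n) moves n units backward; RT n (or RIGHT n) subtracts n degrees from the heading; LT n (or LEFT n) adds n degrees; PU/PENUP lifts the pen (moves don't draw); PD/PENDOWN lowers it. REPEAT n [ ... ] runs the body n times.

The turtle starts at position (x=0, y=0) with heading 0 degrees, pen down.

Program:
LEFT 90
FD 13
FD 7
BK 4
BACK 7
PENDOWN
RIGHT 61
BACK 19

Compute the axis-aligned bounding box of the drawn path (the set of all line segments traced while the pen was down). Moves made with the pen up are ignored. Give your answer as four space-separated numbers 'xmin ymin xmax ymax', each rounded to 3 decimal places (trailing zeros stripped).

Answer: -16.618 -0.211 0 20

Derivation:
Executing turtle program step by step:
Start: pos=(0,0), heading=0, pen down
LT 90: heading 0 -> 90
FD 13: (0,0) -> (0,13) [heading=90, draw]
FD 7: (0,13) -> (0,20) [heading=90, draw]
BK 4: (0,20) -> (0,16) [heading=90, draw]
BK 7: (0,16) -> (0,9) [heading=90, draw]
PD: pen down
RT 61: heading 90 -> 29
BK 19: (0,9) -> (-16.618,-0.211) [heading=29, draw]
Final: pos=(-16.618,-0.211), heading=29, 5 segment(s) drawn

Segment endpoints: x in {-16.618, 0, 0, 0, 0, 0}, y in {-0.211, 0, 9, 13, 16, 20}
xmin=-16.618, ymin=-0.211, xmax=0, ymax=20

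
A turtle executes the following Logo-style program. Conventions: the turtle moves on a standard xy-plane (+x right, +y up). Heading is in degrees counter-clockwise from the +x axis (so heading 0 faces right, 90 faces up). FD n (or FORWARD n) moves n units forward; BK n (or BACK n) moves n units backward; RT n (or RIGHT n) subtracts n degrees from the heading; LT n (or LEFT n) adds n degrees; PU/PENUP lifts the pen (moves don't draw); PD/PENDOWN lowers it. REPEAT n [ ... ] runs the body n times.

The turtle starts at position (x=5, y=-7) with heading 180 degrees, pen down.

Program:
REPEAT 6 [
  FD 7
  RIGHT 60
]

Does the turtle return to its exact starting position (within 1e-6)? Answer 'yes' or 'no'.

Executing turtle program step by step:
Start: pos=(5,-7), heading=180, pen down
REPEAT 6 [
  -- iteration 1/6 --
  FD 7: (5,-7) -> (-2,-7) [heading=180, draw]
  RT 60: heading 180 -> 120
  -- iteration 2/6 --
  FD 7: (-2,-7) -> (-5.5,-0.938) [heading=120, draw]
  RT 60: heading 120 -> 60
  -- iteration 3/6 --
  FD 7: (-5.5,-0.938) -> (-2,5.124) [heading=60, draw]
  RT 60: heading 60 -> 0
  -- iteration 4/6 --
  FD 7: (-2,5.124) -> (5,5.124) [heading=0, draw]
  RT 60: heading 0 -> 300
  -- iteration 5/6 --
  FD 7: (5,5.124) -> (8.5,-0.938) [heading=300, draw]
  RT 60: heading 300 -> 240
  -- iteration 6/6 --
  FD 7: (8.5,-0.938) -> (5,-7) [heading=240, draw]
  RT 60: heading 240 -> 180
]
Final: pos=(5,-7), heading=180, 6 segment(s) drawn

Start position: (5, -7)
Final position: (5, -7)
Distance = 0; < 1e-6 -> CLOSED

Answer: yes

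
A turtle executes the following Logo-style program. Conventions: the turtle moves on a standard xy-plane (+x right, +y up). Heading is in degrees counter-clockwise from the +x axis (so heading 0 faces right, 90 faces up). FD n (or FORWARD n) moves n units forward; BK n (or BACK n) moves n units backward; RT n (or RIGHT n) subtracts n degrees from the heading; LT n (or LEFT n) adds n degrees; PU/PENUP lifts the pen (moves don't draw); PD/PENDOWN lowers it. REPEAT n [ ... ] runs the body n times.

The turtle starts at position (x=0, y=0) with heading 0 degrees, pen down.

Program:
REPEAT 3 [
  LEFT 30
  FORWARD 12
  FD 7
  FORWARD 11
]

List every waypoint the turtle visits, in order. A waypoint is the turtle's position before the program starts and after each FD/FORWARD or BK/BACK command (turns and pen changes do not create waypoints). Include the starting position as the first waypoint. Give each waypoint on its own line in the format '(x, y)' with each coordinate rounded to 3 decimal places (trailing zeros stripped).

Executing turtle program step by step:
Start: pos=(0,0), heading=0, pen down
REPEAT 3 [
  -- iteration 1/3 --
  LT 30: heading 0 -> 30
  FD 12: (0,0) -> (10.392,6) [heading=30, draw]
  FD 7: (10.392,6) -> (16.454,9.5) [heading=30, draw]
  FD 11: (16.454,9.5) -> (25.981,15) [heading=30, draw]
  -- iteration 2/3 --
  LT 30: heading 30 -> 60
  FD 12: (25.981,15) -> (31.981,25.392) [heading=60, draw]
  FD 7: (31.981,25.392) -> (35.481,31.454) [heading=60, draw]
  FD 11: (35.481,31.454) -> (40.981,40.981) [heading=60, draw]
  -- iteration 3/3 --
  LT 30: heading 60 -> 90
  FD 12: (40.981,40.981) -> (40.981,52.981) [heading=90, draw]
  FD 7: (40.981,52.981) -> (40.981,59.981) [heading=90, draw]
  FD 11: (40.981,59.981) -> (40.981,70.981) [heading=90, draw]
]
Final: pos=(40.981,70.981), heading=90, 9 segment(s) drawn
Waypoints (10 total):
(0, 0)
(10.392, 6)
(16.454, 9.5)
(25.981, 15)
(31.981, 25.392)
(35.481, 31.454)
(40.981, 40.981)
(40.981, 52.981)
(40.981, 59.981)
(40.981, 70.981)

Answer: (0, 0)
(10.392, 6)
(16.454, 9.5)
(25.981, 15)
(31.981, 25.392)
(35.481, 31.454)
(40.981, 40.981)
(40.981, 52.981)
(40.981, 59.981)
(40.981, 70.981)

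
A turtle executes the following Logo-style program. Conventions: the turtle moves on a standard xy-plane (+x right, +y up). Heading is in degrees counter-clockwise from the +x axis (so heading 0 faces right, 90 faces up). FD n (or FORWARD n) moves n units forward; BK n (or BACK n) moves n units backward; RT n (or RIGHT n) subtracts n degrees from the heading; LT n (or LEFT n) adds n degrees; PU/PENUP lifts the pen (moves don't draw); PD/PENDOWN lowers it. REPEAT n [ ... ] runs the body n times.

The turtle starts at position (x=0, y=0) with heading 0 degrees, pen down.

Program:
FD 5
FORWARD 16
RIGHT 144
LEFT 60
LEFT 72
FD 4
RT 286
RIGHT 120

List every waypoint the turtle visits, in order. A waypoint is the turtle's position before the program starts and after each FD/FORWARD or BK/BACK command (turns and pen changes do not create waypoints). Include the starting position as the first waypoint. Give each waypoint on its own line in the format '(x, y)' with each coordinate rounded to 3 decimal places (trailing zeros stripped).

Answer: (0, 0)
(5, 0)
(21, 0)
(24.913, -0.832)

Derivation:
Executing turtle program step by step:
Start: pos=(0,0), heading=0, pen down
FD 5: (0,0) -> (5,0) [heading=0, draw]
FD 16: (5,0) -> (21,0) [heading=0, draw]
RT 144: heading 0 -> 216
LT 60: heading 216 -> 276
LT 72: heading 276 -> 348
FD 4: (21,0) -> (24.913,-0.832) [heading=348, draw]
RT 286: heading 348 -> 62
RT 120: heading 62 -> 302
Final: pos=(24.913,-0.832), heading=302, 3 segment(s) drawn
Waypoints (4 total):
(0, 0)
(5, 0)
(21, 0)
(24.913, -0.832)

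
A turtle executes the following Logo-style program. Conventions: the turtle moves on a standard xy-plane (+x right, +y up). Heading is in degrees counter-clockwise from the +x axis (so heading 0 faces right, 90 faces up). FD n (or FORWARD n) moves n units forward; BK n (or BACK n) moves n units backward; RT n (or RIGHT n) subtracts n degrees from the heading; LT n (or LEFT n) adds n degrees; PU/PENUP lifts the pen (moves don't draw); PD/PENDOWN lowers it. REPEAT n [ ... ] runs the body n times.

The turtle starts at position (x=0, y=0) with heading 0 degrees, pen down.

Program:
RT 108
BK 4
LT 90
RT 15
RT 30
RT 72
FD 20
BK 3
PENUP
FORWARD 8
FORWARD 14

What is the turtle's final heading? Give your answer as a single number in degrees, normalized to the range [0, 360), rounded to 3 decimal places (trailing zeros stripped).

Answer: 225

Derivation:
Executing turtle program step by step:
Start: pos=(0,0), heading=0, pen down
RT 108: heading 0 -> 252
BK 4: (0,0) -> (1.236,3.804) [heading=252, draw]
LT 90: heading 252 -> 342
RT 15: heading 342 -> 327
RT 30: heading 327 -> 297
RT 72: heading 297 -> 225
FD 20: (1.236,3.804) -> (-12.906,-10.338) [heading=225, draw]
BK 3: (-12.906,-10.338) -> (-10.785,-8.217) [heading=225, draw]
PU: pen up
FD 8: (-10.785,-8.217) -> (-16.442,-13.873) [heading=225, move]
FD 14: (-16.442,-13.873) -> (-26.341,-23.773) [heading=225, move]
Final: pos=(-26.341,-23.773), heading=225, 3 segment(s) drawn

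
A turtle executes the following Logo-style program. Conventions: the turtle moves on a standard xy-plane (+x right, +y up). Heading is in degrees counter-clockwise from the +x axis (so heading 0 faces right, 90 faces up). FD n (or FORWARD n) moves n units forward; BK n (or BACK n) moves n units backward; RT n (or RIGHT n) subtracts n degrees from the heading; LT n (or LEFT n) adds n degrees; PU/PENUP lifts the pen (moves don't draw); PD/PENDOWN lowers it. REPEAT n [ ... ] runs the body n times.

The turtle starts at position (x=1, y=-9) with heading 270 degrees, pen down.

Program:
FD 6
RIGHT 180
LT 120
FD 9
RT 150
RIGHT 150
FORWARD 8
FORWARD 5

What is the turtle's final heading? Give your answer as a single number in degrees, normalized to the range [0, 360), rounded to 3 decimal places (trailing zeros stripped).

Answer: 270

Derivation:
Executing turtle program step by step:
Start: pos=(1,-9), heading=270, pen down
FD 6: (1,-9) -> (1,-15) [heading=270, draw]
RT 180: heading 270 -> 90
LT 120: heading 90 -> 210
FD 9: (1,-15) -> (-6.794,-19.5) [heading=210, draw]
RT 150: heading 210 -> 60
RT 150: heading 60 -> 270
FD 8: (-6.794,-19.5) -> (-6.794,-27.5) [heading=270, draw]
FD 5: (-6.794,-27.5) -> (-6.794,-32.5) [heading=270, draw]
Final: pos=(-6.794,-32.5), heading=270, 4 segment(s) drawn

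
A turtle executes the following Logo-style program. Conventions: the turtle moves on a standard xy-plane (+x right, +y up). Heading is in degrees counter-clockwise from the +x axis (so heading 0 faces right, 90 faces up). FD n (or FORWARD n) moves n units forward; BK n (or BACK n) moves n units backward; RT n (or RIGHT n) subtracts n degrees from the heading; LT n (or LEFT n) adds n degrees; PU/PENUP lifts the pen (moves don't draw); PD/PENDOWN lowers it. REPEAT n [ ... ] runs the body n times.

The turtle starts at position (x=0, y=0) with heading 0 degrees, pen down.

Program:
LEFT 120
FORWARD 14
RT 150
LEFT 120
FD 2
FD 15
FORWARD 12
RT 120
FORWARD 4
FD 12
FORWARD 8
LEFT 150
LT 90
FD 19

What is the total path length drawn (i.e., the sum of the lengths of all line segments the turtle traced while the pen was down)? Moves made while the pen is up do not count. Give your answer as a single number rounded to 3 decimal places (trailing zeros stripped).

Executing turtle program step by step:
Start: pos=(0,0), heading=0, pen down
LT 120: heading 0 -> 120
FD 14: (0,0) -> (-7,12.124) [heading=120, draw]
RT 150: heading 120 -> 330
LT 120: heading 330 -> 90
FD 2: (-7,12.124) -> (-7,14.124) [heading=90, draw]
FD 15: (-7,14.124) -> (-7,29.124) [heading=90, draw]
FD 12: (-7,29.124) -> (-7,41.124) [heading=90, draw]
RT 120: heading 90 -> 330
FD 4: (-7,41.124) -> (-3.536,39.124) [heading=330, draw]
FD 12: (-3.536,39.124) -> (6.856,33.124) [heading=330, draw]
FD 8: (6.856,33.124) -> (13.785,29.124) [heading=330, draw]
LT 150: heading 330 -> 120
LT 90: heading 120 -> 210
FD 19: (13.785,29.124) -> (-2.67,19.624) [heading=210, draw]
Final: pos=(-2.67,19.624), heading=210, 8 segment(s) drawn

Segment lengths:
  seg 1: (0,0) -> (-7,12.124), length = 14
  seg 2: (-7,12.124) -> (-7,14.124), length = 2
  seg 3: (-7,14.124) -> (-7,29.124), length = 15
  seg 4: (-7,29.124) -> (-7,41.124), length = 12
  seg 5: (-7,41.124) -> (-3.536,39.124), length = 4
  seg 6: (-3.536,39.124) -> (6.856,33.124), length = 12
  seg 7: (6.856,33.124) -> (13.785,29.124), length = 8
  seg 8: (13.785,29.124) -> (-2.67,19.624), length = 19
Total = 86

Answer: 86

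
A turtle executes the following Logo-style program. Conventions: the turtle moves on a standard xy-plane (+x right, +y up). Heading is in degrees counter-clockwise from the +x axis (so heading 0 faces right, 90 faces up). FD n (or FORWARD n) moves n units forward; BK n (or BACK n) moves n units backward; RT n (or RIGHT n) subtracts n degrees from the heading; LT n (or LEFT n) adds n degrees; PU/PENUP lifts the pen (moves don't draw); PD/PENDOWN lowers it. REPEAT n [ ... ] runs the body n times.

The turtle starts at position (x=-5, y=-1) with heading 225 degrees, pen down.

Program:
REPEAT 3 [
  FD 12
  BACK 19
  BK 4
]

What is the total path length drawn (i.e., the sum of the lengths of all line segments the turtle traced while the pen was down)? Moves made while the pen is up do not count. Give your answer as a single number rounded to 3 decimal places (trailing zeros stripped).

Answer: 105

Derivation:
Executing turtle program step by step:
Start: pos=(-5,-1), heading=225, pen down
REPEAT 3 [
  -- iteration 1/3 --
  FD 12: (-5,-1) -> (-13.485,-9.485) [heading=225, draw]
  BK 19: (-13.485,-9.485) -> (-0.05,3.95) [heading=225, draw]
  BK 4: (-0.05,3.95) -> (2.778,6.778) [heading=225, draw]
  -- iteration 2/3 --
  FD 12: (2.778,6.778) -> (-5.707,-1.707) [heading=225, draw]
  BK 19: (-5.707,-1.707) -> (7.728,11.728) [heading=225, draw]
  BK 4: (7.728,11.728) -> (10.556,14.556) [heading=225, draw]
  -- iteration 3/3 --
  FD 12: (10.556,14.556) -> (2.071,6.071) [heading=225, draw]
  BK 19: (2.071,6.071) -> (15.506,19.506) [heading=225, draw]
  BK 4: (15.506,19.506) -> (18.335,22.335) [heading=225, draw]
]
Final: pos=(18.335,22.335), heading=225, 9 segment(s) drawn

Segment lengths:
  seg 1: (-5,-1) -> (-13.485,-9.485), length = 12
  seg 2: (-13.485,-9.485) -> (-0.05,3.95), length = 19
  seg 3: (-0.05,3.95) -> (2.778,6.778), length = 4
  seg 4: (2.778,6.778) -> (-5.707,-1.707), length = 12
  seg 5: (-5.707,-1.707) -> (7.728,11.728), length = 19
  seg 6: (7.728,11.728) -> (10.556,14.556), length = 4
  seg 7: (10.556,14.556) -> (2.071,6.071), length = 12
  seg 8: (2.071,6.071) -> (15.506,19.506), length = 19
  seg 9: (15.506,19.506) -> (18.335,22.335), length = 4
Total = 105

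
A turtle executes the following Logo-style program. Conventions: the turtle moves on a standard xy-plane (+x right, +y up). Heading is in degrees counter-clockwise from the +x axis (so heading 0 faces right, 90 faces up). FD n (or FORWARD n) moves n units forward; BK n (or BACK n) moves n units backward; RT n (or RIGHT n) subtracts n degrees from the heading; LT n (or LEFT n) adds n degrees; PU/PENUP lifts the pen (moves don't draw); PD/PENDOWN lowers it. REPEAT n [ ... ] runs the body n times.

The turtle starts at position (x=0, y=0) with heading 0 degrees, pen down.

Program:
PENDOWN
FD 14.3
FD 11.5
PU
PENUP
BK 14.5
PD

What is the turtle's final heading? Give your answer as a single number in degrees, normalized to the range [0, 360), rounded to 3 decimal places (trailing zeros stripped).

Executing turtle program step by step:
Start: pos=(0,0), heading=0, pen down
PD: pen down
FD 14.3: (0,0) -> (14.3,0) [heading=0, draw]
FD 11.5: (14.3,0) -> (25.8,0) [heading=0, draw]
PU: pen up
PU: pen up
BK 14.5: (25.8,0) -> (11.3,0) [heading=0, move]
PD: pen down
Final: pos=(11.3,0), heading=0, 2 segment(s) drawn

Answer: 0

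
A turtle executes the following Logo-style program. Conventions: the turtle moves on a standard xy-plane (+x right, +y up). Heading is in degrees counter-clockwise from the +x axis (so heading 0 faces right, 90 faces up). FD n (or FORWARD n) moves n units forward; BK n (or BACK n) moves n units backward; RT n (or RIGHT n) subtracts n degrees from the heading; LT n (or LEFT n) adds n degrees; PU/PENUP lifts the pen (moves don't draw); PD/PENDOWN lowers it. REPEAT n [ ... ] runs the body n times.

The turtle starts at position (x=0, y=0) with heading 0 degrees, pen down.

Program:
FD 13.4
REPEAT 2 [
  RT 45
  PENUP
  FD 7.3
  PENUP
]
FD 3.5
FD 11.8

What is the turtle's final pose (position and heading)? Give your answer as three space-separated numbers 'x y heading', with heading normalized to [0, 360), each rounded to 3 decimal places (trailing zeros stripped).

Answer: 18.562 -27.762 270

Derivation:
Executing turtle program step by step:
Start: pos=(0,0), heading=0, pen down
FD 13.4: (0,0) -> (13.4,0) [heading=0, draw]
REPEAT 2 [
  -- iteration 1/2 --
  RT 45: heading 0 -> 315
  PU: pen up
  FD 7.3: (13.4,0) -> (18.562,-5.162) [heading=315, move]
  PU: pen up
  -- iteration 2/2 --
  RT 45: heading 315 -> 270
  PU: pen up
  FD 7.3: (18.562,-5.162) -> (18.562,-12.462) [heading=270, move]
  PU: pen up
]
FD 3.5: (18.562,-12.462) -> (18.562,-15.962) [heading=270, move]
FD 11.8: (18.562,-15.962) -> (18.562,-27.762) [heading=270, move]
Final: pos=(18.562,-27.762), heading=270, 1 segment(s) drawn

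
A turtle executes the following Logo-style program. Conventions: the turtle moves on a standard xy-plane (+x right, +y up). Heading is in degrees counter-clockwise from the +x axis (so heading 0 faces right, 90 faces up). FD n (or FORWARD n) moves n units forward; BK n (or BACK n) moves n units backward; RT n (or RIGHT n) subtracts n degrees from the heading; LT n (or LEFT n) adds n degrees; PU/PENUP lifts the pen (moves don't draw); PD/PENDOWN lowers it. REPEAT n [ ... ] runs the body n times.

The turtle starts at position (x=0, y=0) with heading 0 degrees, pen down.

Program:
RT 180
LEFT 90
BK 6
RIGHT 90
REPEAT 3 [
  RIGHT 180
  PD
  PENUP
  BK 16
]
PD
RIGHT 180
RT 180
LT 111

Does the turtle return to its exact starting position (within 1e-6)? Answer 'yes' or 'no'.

Answer: no

Derivation:
Executing turtle program step by step:
Start: pos=(0,0), heading=0, pen down
RT 180: heading 0 -> 180
LT 90: heading 180 -> 270
BK 6: (0,0) -> (0,6) [heading=270, draw]
RT 90: heading 270 -> 180
REPEAT 3 [
  -- iteration 1/3 --
  RT 180: heading 180 -> 0
  PD: pen down
  PU: pen up
  BK 16: (0,6) -> (-16,6) [heading=0, move]
  -- iteration 2/3 --
  RT 180: heading 0 -> 180
  PD: pen down
  PU: pen up
  BK 16: (-16,6) -> (0,6) [heading=180, move]
  -- iteration 3/3 --
  RT 180: heading 180 -> 0
  PD: pen down
  PU: pen up
  BK 16: (0,6) -> (-16,6) [heading=0, move]
]
PD: pen down
RT 180: heading 0 -> 180
RT 180: heading 180 -> 0
LT 111: heading 0 -> 111
Final: pos=(-16,6), heading=111, 1 segment(s) drawn

Start position: (0, 0)
Final position: (-16, 6)
Distance = 17.088; >= 1e-6 -> NOT closed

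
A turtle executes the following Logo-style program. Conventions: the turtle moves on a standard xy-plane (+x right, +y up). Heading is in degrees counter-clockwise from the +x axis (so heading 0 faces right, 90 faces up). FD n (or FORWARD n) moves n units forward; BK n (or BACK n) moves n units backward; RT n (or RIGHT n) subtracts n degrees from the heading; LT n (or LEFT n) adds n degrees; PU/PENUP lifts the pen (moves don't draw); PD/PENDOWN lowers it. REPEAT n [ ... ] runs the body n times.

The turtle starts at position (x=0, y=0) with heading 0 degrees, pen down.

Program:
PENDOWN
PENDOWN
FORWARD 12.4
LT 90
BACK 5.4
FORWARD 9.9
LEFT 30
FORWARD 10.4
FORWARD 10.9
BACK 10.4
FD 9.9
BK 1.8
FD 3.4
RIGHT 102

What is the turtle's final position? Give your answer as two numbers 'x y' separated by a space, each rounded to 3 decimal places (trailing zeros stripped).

Answer: 1.2 23.899

Derivation:
Executing turtle program step by step:
Start: pos=(0,0), heading=0, pen down
PD: pen down
PD: pen down
FD 12.4: (0,0) -> (12.4,0) [heading=0, draw]
LT 90: heading 0 -> 90
BK 5.4: (12.4,0) -> (12.4,-5.4) [heading=90, draw]
FD 9.9: (12.4,-5.4) -> (12.4,4.5) [heading=90, draw]
LT 30: heading 90 -> 120
FD 10.4: (12.4,4.5) -> (7.2,13.507) [heading=120, draw]
FD 10.9: (7.2,13.507) -> (1.75,22.946) [heading=120, draw]
BK 10.4: (1.75,22.946) -> (6.95,13.94) [heading=120, draw]
FD 9.9: (6.95,13.94) -> (2,22.513) [heading=120, draw]
BK 1.8: (2,22.513) -> (2.9,20.954) [heading=120, draw]
FD 3.4: (2.9,20.954) -> (1.2,23.899) [heading=120, draw]
RT 102: heading 120 -> 18
Final: pos=(1.2,23.899), heading=18, 9 segment(s) drawn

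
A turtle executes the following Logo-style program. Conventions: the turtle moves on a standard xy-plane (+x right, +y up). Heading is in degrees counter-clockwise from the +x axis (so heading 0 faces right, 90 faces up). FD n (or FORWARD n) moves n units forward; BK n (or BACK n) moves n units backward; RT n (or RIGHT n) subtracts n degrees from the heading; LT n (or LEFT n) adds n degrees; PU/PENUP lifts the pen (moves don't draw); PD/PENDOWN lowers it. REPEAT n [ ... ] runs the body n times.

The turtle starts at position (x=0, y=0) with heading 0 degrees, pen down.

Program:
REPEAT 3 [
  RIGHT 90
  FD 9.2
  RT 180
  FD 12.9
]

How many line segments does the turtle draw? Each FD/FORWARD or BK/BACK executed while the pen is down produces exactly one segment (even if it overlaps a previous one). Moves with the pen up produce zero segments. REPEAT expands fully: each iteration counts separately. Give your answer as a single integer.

Executing turtle program step by step:
Start: pos=(0,0), heading=0, pen down
REPEAT 3 [
  -- iteration 1/3 --
  RT 90: heading 0 -> 270
  FD 9.2: (0,0) -> (0,-9.2) [heading=270, draw]
  RT 180: heading 270 -> 90
  FD 12.9: (0,-9.2) -> (0,3.7) [heading=90, draw]
  -- iteration 2/3 --
  RT 90: heading 90 -> 0
  FD 9.2: (0,3.7) -> (9.2,3.7) [heading=0, draw]
  RT 180: heading 0 -> 180
  FD 12.9: (9.2,3.7) -> (-3.7,3.7) [heading=180, draw]
  -- iteration 3/3 --
  RT 90: heading 180 -> 90
  FD 9.2: (-3.7,3.7) -> (-3.7,12.9) [heading=90, draw]
  RT 180: heading 90 -> 270
  FD 12.9: (-3.7,12.9) -> (-3.7,0) [heading=270, draw]
]
Final: pos=(-3.7,0), heading=270, 6 segment(s) drawn
Segments drawn: 6

Answer: 6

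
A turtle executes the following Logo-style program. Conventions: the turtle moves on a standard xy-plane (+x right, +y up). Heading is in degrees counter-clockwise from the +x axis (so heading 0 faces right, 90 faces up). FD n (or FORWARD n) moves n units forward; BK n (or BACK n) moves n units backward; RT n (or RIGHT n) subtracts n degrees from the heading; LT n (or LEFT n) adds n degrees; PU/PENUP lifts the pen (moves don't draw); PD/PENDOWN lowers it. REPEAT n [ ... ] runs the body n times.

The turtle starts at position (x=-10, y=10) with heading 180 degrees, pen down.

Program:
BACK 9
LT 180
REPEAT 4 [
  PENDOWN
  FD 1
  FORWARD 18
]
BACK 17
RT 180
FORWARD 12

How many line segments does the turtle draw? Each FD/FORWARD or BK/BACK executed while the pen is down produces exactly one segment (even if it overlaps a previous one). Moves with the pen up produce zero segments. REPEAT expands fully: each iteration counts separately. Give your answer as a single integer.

Answer: 11

Derivation:
Executing turtle program step by step:
Start: pos=(-10,10), heading=180, pen down
BK 9: (-10,10) -> (-1,10) [heading=180, draw]
LT 180: heading 180 -> 0
REPEAT 4 [
  -- iteration 1/4 --
  PD: pen down
  FD 1: (-1,10) -> (0,10) [heading=0, draw]
  FD 18: (0,10) -> (18,10) [heading=0, draw]
  -- iteration 2/4 --
  PD: pen down
  FD 1: (18,10) -> (19,10) [heading=0, draw]
  FD 18: (19,10) -> (37,10) [heading=0, draw]
  -- iteration 3/4 --
  PD: pen down
  FD 1: (37,10) -> (38,10) [heading=0, draw]
  FD 18: (38,10) -> (56,10) [heading=0, draw]
  -- iteration 4/4 --
  PD: pen down
  FD 1: (56,10) -> (57,10) [heading=0, draw]
  FD 18: (57,10) -> (75,10) [heading=0, draw]
]
BK 17: (75,10) -> (58,10) [heading=0, draw]
RT 180: heading 0 -> 180
FD 12: (58,10) -> (46,10) [heading=180, draw]
Final: pos=(46,10), heading=180, 11 segment(s) drawn
Segments drawn: 11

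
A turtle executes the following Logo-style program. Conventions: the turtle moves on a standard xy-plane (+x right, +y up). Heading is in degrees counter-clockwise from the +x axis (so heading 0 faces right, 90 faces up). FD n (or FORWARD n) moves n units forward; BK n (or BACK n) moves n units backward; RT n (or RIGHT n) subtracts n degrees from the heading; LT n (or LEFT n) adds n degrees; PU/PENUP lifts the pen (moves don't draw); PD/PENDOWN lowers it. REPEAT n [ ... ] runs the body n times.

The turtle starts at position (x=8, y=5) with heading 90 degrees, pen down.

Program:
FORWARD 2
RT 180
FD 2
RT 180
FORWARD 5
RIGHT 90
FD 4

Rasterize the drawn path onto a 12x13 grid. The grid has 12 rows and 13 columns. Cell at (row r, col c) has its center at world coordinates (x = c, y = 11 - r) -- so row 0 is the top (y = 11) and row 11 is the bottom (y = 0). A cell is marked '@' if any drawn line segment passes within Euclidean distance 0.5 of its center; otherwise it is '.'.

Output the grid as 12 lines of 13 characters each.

Answer: .............
........@@@@@
........@....
........@....
........@....
........@....
........@....
.............
.............
.............
.............
.............

Derivation:
Segment 0: (8,5) -> (8,7)
Segment 1: (8,7) -> (8,5)
Segment 2: (8,5) -> (8,10)
Segment 3: (8,10) -> (12,10)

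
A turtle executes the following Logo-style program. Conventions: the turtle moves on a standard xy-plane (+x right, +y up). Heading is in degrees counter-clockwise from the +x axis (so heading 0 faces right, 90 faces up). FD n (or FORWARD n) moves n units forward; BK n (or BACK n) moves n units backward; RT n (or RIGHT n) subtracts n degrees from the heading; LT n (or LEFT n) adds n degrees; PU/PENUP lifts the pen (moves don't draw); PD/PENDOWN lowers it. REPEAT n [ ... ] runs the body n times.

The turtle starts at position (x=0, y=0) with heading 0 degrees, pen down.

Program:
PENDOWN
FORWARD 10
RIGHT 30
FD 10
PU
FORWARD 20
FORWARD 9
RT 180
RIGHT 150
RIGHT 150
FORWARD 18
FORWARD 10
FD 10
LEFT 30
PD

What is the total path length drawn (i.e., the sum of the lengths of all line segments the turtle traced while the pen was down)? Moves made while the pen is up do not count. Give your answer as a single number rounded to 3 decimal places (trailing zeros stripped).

Executing turtle program step by step:
Start: pos=(0,0), heading=0, pen down
PD: pen down
FD 10: (0,0) -> (10,0) [heading=0, draw]
RT 30: heading 0 -> 330
FD 10: (10,0) -> (18.66,-5) [heading=330, draw]
PU: pen up
FD 20: (18.66,-5) -> (35.981,-15) [heading=330, move]
FD 9: (35.981,-15) -> (43.775,-19.5) [heading=330, move]
RT 180: heading 330 -> 150
RT 150: heading 150 -> 0
RT 150: heading 0 -> 210
FD 18: (43.775,-19.5) -> (28.187,-28.5) [heading=210, move]
FD 10: (28.187,-28.5) -> (19.526,-33.5) [heading=210, move]
FD 10: (19.526,-33.5) -> (10.866,-38.5) [heading=210, move]
LT 30: heading 210 -> 240
PD: pen down
Final: pos=(10.866,-38.5), heading=240, 2 segment(s) drawn

Segment lengths:
  seg 1: (0,0) -> (10,0), length = 10
  seg 2: (10,0) -> (18.66,-5), length = 10
Total = 20

Answer: 20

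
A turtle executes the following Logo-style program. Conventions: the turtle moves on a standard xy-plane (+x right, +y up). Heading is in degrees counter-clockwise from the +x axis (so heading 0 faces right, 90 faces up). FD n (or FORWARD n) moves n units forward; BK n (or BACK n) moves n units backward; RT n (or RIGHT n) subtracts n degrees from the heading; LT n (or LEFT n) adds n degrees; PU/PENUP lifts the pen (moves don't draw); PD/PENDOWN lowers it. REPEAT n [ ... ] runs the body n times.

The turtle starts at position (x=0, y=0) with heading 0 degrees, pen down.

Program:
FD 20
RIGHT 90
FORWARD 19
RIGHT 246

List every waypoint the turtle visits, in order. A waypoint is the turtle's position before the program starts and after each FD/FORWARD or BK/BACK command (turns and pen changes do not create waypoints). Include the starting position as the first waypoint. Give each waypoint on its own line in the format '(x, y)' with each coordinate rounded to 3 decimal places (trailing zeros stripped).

Answer: (0, 0)
(20, 0)
(20, -19)

Derivation:
Executing turtle program step by step:
Start: pos=(0,0), heading=0, pen down
FD 20: (0,0) -> (20,0) [heading=0, draw]
RT 90: heading 0 -> 270
FD 19: (20,0) -> (20,-19) [heading=270, draw]
RT 246: heading 270 -> 24
Final: pos=(20,-19), heading=24, 2 segment(s) drawn
Waypoints (3 total):
(0, 0)
(20, 0)
(20, -19)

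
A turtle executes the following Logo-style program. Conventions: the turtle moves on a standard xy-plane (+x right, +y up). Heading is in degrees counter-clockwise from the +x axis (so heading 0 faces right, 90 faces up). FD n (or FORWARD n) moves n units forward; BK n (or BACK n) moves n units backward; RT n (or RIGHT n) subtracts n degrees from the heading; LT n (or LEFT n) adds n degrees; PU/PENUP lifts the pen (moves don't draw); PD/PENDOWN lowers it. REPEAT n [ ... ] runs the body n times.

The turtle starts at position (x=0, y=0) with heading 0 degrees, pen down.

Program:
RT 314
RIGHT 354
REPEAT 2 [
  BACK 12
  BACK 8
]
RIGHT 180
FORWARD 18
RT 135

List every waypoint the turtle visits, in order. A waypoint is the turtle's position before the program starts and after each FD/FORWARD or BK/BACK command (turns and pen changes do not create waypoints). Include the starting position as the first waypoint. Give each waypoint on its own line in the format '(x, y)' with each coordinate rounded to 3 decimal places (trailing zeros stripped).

Answer: (0, 0)
(-7.388, -9.456)
(-12.313, -15.76)
(-19.701, -25.216)
(-24.626, -31.52)
(-35.708, -45.705)

Derivation:
Executing turtle program step by step:
Start: pos=(0,0), heading=0, pen down
RT 314: heading 0 -> 46
RT 354: heading 46 -> 52
REPEAT 2 [
  -- iteration 1/2 --
  BK 12: (0,0) -> (-7.388,-9.456) [heading=52, draw]
  BK 8: (-7.388,-9.456) -> (-12.313,-15.76) [heading=52, draw]
  -- iteration 2/2 --
  BK 12: (-12.313,-15.76) -> (-19.701,-25.216) [heading=52, draw]
  BK 8: (-19.701,-25.216) -> (-24.626,-31.52) [heading=52, draw]
]
RT 180: heading 52 -> 232
FD 18: (-24.626,-31.52) -> (-35.708,-45.705) [heading=232, draw]
RT 135: heading 232 -> 97
Final: pos=(-35.708,-45.705), heading=97, 5 segment(s) drawn
Waypoints (6 total):
(0, 0)
(-7.388, -9.456)
(-12.313, -15.76)
(-19.701, -25.216)
(-24.626, -31.52)
(-35.708, -45.705)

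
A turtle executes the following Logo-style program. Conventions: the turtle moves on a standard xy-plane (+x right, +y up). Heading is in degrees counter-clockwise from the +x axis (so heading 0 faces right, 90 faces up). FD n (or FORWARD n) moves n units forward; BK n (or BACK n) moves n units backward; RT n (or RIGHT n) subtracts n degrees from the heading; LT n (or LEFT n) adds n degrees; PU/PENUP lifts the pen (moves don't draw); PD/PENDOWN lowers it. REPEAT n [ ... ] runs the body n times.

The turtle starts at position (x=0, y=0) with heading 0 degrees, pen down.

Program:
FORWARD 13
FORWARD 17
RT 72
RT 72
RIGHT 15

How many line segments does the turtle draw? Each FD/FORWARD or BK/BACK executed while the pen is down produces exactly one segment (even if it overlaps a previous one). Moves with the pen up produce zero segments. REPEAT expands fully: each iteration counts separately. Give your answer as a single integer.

Executing turtle program step by step:
Start: pos=(0,0), heading=0, pen down
FD 13: (0,0) -> (13,0) [heading=0, draw]
FD 17: (13,0) -> (30,0) [heading=0, draw]
RT 72: heading 0 -> 288
RT 72: heading 288 -> 216
RT 15: heading 216 -> 201
Final: pos=(30,0), heading=201, 2 segment(s) drawn
Segments drawn: 2

Answer: 2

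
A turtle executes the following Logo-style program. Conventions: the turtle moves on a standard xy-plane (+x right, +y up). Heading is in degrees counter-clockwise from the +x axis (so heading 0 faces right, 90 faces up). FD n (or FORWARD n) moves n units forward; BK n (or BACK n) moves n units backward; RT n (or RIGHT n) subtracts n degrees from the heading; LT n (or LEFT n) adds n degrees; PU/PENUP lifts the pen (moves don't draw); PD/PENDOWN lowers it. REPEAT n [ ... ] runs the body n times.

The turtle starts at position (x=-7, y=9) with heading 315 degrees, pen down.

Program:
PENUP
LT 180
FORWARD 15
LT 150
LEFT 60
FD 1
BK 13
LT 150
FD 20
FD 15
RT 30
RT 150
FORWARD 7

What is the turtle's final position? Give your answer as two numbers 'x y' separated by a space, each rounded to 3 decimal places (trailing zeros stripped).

Answer: -48.997 42.511

Derivation:
Executing turtle program step by step:
Start: pos=(-7,9), heading=315, pen down
PU: pen up
LT 180: heading 315 -> 135
FD 15: (-7,9) -> (-17.607,19.607) [heading=135, move]
LT 150: heading 135 -> 285
LT 60: heading 285 -> 345
FD 1: (-17.607,19.607) -> (-16.641,19.348) [heading=345, move]
BK 13: (-16.641,19.348) -> (-29.198,22.712) [heading=345, move]
LT 150: heading 345 -> 135
FD 20: (-29.198,22.712) -> (-43.34,36.855) [heading=135, move]
FD 15: (-43.34,36.855) -> (-53.946,47.461) [heading=135, move]
RT 30: heading 135 -> 105
RT 150: heading 105 -> 315
FD 7: (-53.946,47.461) -> (-48.997,42.511) [heading=315, move]
Final: pos=(-48.997,42.511), heading=315, 0 segment(s) drawn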